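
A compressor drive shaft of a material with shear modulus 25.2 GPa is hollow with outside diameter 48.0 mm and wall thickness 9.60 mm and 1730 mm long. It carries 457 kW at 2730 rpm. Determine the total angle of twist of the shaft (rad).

0.242 rad

ω = 2π·2730/60 = 285.9 rad/s, so T = P/ω = 457×10³ / 285.9 = 1599 N·m.
J = π(d_o⁴ − d_i⁴)/32 = π(0.0480⁴ − 0.0288⁴)/32 = 4.536×10^-7 m⁴.
θ = T·L/(G·J) = 1599 × 1.73 / (25.2×10⁹ × 4.536×10^-7) = 0.2419 rad.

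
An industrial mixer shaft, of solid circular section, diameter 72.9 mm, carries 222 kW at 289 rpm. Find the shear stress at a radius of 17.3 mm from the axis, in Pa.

4.58e7 Pa

ω = 2π·289/60 = 30.26 rad/s, so T = P/ω = 222×10³ / 30.26 = 7335 N·m.
J = πd⁴/32 = π(0.0729)⁴/32 = 2.773×10^-6 m⁴.
Shear stress varies linearly with radius: τ = T·r/J = 7335 × 0.0173 / 2.773×10^-6 = 4.577×10^7 Pa.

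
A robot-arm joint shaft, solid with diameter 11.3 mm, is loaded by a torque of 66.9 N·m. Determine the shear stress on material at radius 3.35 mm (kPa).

140000 kPa

J = πd⁴/32 = π(0.0113)⁴/32 = 1.601×10^-9 m⁴.
Shear stress varies linearly with radius: τ = T·r/J = 66.90 × 0.00335 / 1.601×10^-9 = 1.400×10^8 Pa.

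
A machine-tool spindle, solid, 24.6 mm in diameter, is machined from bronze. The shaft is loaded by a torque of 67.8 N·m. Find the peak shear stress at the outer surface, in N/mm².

J = πd⁴/32 = π(0.0246)⁴/32 = 3.595×10^-8 m⁴.
τ_max = T·r/J = 67.80 × 0.0123 / 3.595×10^-8 = 2.320×10^7 Pa.

23.2 N/mm²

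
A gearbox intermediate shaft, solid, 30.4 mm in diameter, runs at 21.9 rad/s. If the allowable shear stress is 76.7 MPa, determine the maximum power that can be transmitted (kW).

9.27 kW

J = πd⁴/32 = π(0.0304)⁴/32 = 8.385×10^-8 m⁴.
T_max = τ_allow·J/r = 7.67×10^7 × 8.385×10^-8 / 0.0152 = 423.1 N·m.
ω = 21.9 rad/s, so P_max = T_max·ω = 9266 W.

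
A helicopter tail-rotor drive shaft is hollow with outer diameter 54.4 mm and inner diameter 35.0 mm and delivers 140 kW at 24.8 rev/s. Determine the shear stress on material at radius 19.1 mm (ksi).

ω = 2π·24.8 = 155.8 rad/s, so T = P/ω = 140×10³ / 155.8 = 898.5 N·m.
J = π(d_o⁴ − d_i⁴)/32 = π(0.0544⁴ − 0.0350⁴)/32 = 7.125×10^-7 m⁴.
Shear stress varies linearly with radius: τ = T·r/J = 898.5 × 0.0191 / 7.125×10^-7 = 2.409×10^7 Pa.

3.49 ksi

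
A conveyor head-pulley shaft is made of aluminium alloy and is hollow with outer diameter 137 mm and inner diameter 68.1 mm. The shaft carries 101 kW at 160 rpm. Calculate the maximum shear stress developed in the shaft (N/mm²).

12.7 N/mm²

ω = 2π·160/60 = 16.76 rad/s, so T = P/ω = 101×10³ / 16.76 = 6028 N·m.
J = π(d_o⁴ − d_i⁴)/32 = π(0.137⁴ − 0.0681⁴)/32 = 3.247×10^-5 m⁴.
τ_max = T·r/J = 6028 × 0.0685 / 3.247×10^-5 = 1.272×10^7 Pa.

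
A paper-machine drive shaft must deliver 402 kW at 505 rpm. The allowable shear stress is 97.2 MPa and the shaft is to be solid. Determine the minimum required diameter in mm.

ω = 2π·505/60 = 52.88 rad/s, so T = P/ω = 402×10³ / 52.88 = 7602 N·m.
For a solid shaft τ_max = 16T/(πd³), so d = (16T/(π τ_allow))^(1/3) = (16·7602/(π·9.72×10^7))^(1/3) = 0.07358 m.

73.6 mm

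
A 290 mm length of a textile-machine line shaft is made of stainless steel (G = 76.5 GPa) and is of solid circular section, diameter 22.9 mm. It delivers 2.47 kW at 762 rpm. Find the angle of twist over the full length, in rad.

ω = 2π·762/60 = 79.80 rad/s, so T = P/ω = 2.47×10³ / 79.80 = 30.95 N·m.
J = πd⁴/32 = π(0.0229)⁴/32 = 2.700×10^-8 m⁴.
θ = T·L/(G·J) = 30.95 × 0.290 / (76.5×10⁹ × 2.700×10^-8) = 4.346×10^-3 rad.

0.00435 rad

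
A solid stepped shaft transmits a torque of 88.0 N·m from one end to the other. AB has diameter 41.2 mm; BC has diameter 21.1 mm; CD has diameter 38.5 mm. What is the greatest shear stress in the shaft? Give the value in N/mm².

47.7 N/mm²

Under the same torque, τ_max = 16T/(πd³) is largest where d is smallest — segment BC (d = 21.1 mm).
τ_max = 16·88.00/(π·(0.0211)³) = 4.771×10^7 Pa.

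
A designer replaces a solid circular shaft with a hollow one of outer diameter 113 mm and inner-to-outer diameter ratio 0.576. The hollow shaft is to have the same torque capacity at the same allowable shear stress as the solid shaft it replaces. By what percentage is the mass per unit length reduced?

Equal τ_max and T ⇒ the solid shaft needs d_s³ = d_o³(1−k⁴), so d_s = 113·(1−0.576⁴)^(1/3) = 108.7 mm.
Area ratio A_h/A_s = d_o²(1−k²)/d_s² = (1−k²)/(1−k⁴)^(2/3) = 0.7222.
Mass saving = 1 − 0.7222 = 27.8 %.

27.8 %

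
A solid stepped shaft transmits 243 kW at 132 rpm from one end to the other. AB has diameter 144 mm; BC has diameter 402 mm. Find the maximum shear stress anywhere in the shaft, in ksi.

4.35 ksi

ω = 2π·132/60 = 13.82 rad/s, so T = P/ω = 243×10³ / 13.82 = 17580 N·m.
Under the same torque, τ_max = 16T/(πd³) is largest where d is smallest — segment AB (d = 144 mm).
τ_max = 16·17580/(π·(0.144)³) = 2.998×10^7 Pa.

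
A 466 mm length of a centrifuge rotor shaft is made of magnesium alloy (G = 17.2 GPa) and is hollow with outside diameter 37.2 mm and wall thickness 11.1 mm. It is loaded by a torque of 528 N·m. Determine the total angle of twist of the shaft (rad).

J = π(d_o⁴ − d_i⁴)/32 = π(0.0372⁴ − 0.0150⁴)/32 = 1.830×10^-7 m⁴.
θ = T·L/(G·J) = 528.0 × 0.466 / (17.2×10⁹ × 1.830×10^-7) = 0.07815 rad.

0.0782 rad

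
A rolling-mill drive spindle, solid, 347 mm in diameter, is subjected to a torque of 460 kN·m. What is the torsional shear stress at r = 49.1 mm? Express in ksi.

J = πd⁴/32 = π(0.347)⁴/32 = 1.423×10^-3 m⁴.
Shear stress varies linearly with radius: τ = T·r/J = 460000 × 0.0491 / 1.423×10^-3 = 1.587×10^7 Pa.

2.30 ksi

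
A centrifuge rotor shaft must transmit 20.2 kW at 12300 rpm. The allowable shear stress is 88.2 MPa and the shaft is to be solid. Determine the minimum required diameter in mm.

ω = 2π·12300/60 = 1288 rad/s, so T = P/ω = 20.2×10³ / 1288 = 15.68 N·m.
For a solid shaft τ_max = 16T/(πd³), so d = (16T/(π τ_allow))^(1/3) = (16·15.68/(π·8.82×10^7))^(1/3) = 0.009675 m.

9.67 mm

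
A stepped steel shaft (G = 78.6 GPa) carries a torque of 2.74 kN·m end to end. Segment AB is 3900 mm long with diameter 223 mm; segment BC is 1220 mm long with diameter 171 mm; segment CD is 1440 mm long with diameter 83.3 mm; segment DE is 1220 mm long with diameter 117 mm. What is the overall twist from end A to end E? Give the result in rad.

0.0140 rad

J_AB = π(0.223)⁴/32 = 2.43×10^-4 m⁴; J_BC = π(0.171)⁴/32 = 8.39×10^-5 m⁴; J_CD = π(0.0833)⁴/32 = 4.73×10^-6 m⁴; J_DE = π(0.117)⁴/32 = 1.84×10^-5 m⁴.
θ = (T/G)·Σ L_i/J_i = (2740/78.6×10⁹)·(3.90/2.43×10^-4 + 1.22/8.39×10^-5 + 1.44/4.73×10^-6 + 1.22/1.84×10^-5) = 0.01400 rad.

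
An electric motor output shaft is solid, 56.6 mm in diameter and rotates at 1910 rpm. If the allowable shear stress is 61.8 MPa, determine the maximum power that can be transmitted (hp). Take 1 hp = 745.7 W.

590 hp

J = πd⁴/32 = π(0.0566)⁴/32 = 1.008×10^-6 m⁴.
T_max = τ_allow·J/r = 6.18×10^7 × 1.008×10^-6 / 0.0283 = 2200 N·m.
ω = 2π·1910/60 = 200.0 rad/s, so P_max = T_max·ω = 4.401×10^5 W.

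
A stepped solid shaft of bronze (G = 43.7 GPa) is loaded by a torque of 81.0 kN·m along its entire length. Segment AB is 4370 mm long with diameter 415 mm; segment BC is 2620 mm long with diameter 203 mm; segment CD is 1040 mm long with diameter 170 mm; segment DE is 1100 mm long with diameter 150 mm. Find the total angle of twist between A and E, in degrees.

J_AB = π(0.415)⁴/32 = 2.91×10^-3 m⁴; J_BC = π(0.203)⁴/32 = 1.67×10^-4 m⁴; J_CD = π(0.170)⁴/32 = 8.20×10^-5 m⁴; J_DE = π(0.150)⁴/32 = 4.97×10^-5 m⁴.
θ = (T/G)·Σ L_i/J_i = (81000/43.7×10⁹)·(4.37/2.91×10^-3 + 2.62/1.67×10^-4 + 1.04/8.20×10^-5 + 1.10/4.97×10^-5) = 0.09644 rad.

5.53°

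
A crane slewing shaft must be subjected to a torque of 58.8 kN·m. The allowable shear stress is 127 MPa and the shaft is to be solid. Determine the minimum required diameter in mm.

133 mm

For a solid shaft τ_max = 16T/(πd³), so d = (16T/(π τ_allow))^(1/3) = (16·58800/(π·1.27×10^8))^(1/3) = 0.1331 m.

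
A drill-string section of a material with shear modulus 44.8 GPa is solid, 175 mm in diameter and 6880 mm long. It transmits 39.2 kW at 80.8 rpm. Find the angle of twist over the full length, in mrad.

ω = 2π·80.8/60 = 8.461 rad/s, so T = P/ω = 39.2×10³ / 8.461 = 4633 N·m.
J = πd⁴/32 = π(0.175)⁴/32 = 9.208×10^-5 m⁴.
θ = T·L/(G·J) = 4633 × 6.88 / (44.8×10⁹ × 9.208×10^-5) = 7.727×10^-3 rad.

7.73 mrad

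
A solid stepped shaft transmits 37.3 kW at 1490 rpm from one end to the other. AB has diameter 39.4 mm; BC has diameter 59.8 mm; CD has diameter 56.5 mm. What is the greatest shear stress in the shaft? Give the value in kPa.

ω = 2π·1490/60 = 156.0 rad/s, so T = P/ω = 37.3×10³ / 156.0 = 239.1 N·m.
Under the same torque, τ_max = 16T/(πd³) is largest where d is smallest — segment AB (d = 39.4 mm).
τ_max = 16·239.1/(π·(0.0394)³) = 1.991×10^7 Pa.

19900 kPa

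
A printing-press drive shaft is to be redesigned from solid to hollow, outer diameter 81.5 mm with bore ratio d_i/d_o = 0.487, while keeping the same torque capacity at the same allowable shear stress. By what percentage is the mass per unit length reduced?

Equal τ_max and T ⇒ the solid shaft needs d_s³ = d_o³(1−k⁴), so d_s = 81.5·(1−0.487⁴)^(1/3) = 79.94 mm.
Area ratio A_h/A_s = d_o²(1−k²)/d_s² = (1−k²)/(1−k⁴)^(2/3) = 0.7928.
Mass saving = 1 − 0.7928 = 20.7 %.

20.7 %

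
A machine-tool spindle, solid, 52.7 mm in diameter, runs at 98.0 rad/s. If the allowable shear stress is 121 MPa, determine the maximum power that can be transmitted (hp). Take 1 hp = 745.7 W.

457 hp

J = πd⁴/32 = π(0.0527)⁴/32 = 7.573×10^-7 m⁴.
T_max = τ_allow·J/r = 1.21×10^8 × 7.573×10^-7 / 0.0264 = 3477 N·m.
ω = 98.0 rad/s, so P_max = T_max·ω = 3.408×10^5 W.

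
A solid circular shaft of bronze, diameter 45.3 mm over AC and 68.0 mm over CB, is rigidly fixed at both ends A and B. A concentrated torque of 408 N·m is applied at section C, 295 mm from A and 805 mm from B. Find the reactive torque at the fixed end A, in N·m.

Compatibility: T_A·a/J_AC = T_B·b/J_CB with T_A + T_B = T₀.
J_AC = 4.13×10^-7 m⁴, J_CB = 2.10×10^-6 m⁴, so T_A = T₀·(J_AC/a)/((J_AC/a)+(J_CB/b)) = 142.6 N·m, T_B = 265.4 N·m.

143 N·m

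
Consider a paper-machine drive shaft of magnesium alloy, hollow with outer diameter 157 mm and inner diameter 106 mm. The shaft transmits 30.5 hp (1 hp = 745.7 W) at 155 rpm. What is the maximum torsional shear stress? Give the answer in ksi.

ω = 2π·155/60 = 16.23 rad/s, so T = P/ω = 30.5×745.7 / 16.23 = 1401 N·m.
J = π(d_o⁴ − d_i⁴)/32 = π(0.157⁴ − 0.106⁴)/32 = 4.725×10^-5 m⁴.
τ_max = T·r/J = 1401 × 0.0785 / 4.725×10^-5 = 2.328×10^6 Pa.

0.338 ksi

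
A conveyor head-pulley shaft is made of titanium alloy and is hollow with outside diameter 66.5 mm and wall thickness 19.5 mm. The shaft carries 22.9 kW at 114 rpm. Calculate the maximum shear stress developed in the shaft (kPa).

ω = 2π·114/60 = 11.94 rad/s, so T = P/ω = 22.9×10³ / 11.94 = 1918 N·m.
J = π(d_o⁴ − d_i⁴)/32 = π(0.0665⁴ − 0.0275⁴)/32 = 1.864×10^-6 m⁴.
τ_max = T·r/J = 1918 × 0.0333 / 1.864×10^-6 = 3.422×10^7 Pa.

34200 kPa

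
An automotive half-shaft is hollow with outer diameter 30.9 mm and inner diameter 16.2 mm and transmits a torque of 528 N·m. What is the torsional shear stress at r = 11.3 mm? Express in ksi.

J = π(d_o⁴ − d_i⁴)/32 = π(0.0309⁴ − 0.0162⁴)/32 = 8.274×10^-8 m⁴.
Shear stress varies linearly with radius: τ = T·r/J = 528.0 × 0.0113 / 8.274×10^-8 = 7.211×10^7 Pa.

10.5 ksi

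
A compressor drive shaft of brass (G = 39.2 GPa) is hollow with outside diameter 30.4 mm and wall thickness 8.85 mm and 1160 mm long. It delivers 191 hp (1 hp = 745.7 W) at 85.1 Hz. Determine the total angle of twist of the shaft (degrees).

5.56°

ω = 2π·85.1 = 534.7 rad/s, so T = P/ω = 191×745.7 / 534.7 = 266.4 N·m.
J = π(d_o⁴ − d_i⁴)/32 = π(0.0304⁴ − 0.0127⁴)/32 = 8.129×10^-8 m⁴.
θ = T·L/(G·J) = 266.4 × 1.16 / (39.2×10⁹ × 8.129×10^-8) = 0.09696 rad.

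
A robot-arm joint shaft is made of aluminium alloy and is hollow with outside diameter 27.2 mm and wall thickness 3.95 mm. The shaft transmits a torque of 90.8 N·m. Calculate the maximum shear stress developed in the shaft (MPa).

J = π(d_o⁴ − d_i⁴)/32 = π(0.0272⁴ − 0.0193⁴)/32 = 4.012×10^-8 m⁴.
τ_max = T·r/J = 90.80 × 0.0136 / 4.012×10^-8 = 3.078×10^7 Pa.

30.8 MPa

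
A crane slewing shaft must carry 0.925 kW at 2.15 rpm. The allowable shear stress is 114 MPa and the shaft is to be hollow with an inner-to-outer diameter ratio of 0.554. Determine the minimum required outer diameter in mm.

58.7 mm

ω = 2π·2.15/60 = 0.2251 rad/s, so T = P/ω = 0.925×10³ / 0.2251 = 4108 N·m.
For a hollow shaft with d_i/d_o = 0.554: τ_max = 16T/(π d_o³ (1−k⁴)), so d_o = [16T/(π τ_allow (1−k⁴))]^(1/3) = [16·4108/(π·1.14×10^8·0.9058)]^(1/3) = 0.05874 m.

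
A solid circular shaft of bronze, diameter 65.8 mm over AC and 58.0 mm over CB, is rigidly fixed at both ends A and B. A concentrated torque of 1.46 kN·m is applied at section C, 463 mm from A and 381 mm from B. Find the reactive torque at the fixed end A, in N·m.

842 N·m

Compatibility: T_A·a/J_AC = T_B·b/J_CB with T_A + T_B = T₀.
J_AC = 1.84×10^-6 m⁴, J_CB = 1.11×10^-6 m⁴, so T_A = T₀·(J_AC/a)/((J_AC/a)+(J_CB/b)) = 842.2 N·m, T_B = 617.8 N·m.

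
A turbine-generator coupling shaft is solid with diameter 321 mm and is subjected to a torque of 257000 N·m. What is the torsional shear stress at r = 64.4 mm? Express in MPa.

J = πd⁴/32 = π(0.321)⁴/32 = 1.042×10^-3 m⁴.
Shear stress varies linearly with radius: τ = T·r/J = 257000 × 0.0644 / 1.042×10^-3 = 1.588×10^7 Pa.

15.9 MPa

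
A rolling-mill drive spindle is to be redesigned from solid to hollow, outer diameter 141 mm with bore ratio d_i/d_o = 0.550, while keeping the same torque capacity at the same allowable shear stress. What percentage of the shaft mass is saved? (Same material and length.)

25.6 %

Equal τ_max and T ⇒ the solid shaft needs d_s³ = d_o³(1−k⁴), so d_s = 141·(1−0.550⁴)^(1/3) = 136.6 mm.
Area ratio A_h/A_s = d_o²(1−k²)/d_s² = (1−k²)/(1−k⁴)^(2/3) = 0.7436.
Mass saving = 1 − 0.7436 = 25.6 %.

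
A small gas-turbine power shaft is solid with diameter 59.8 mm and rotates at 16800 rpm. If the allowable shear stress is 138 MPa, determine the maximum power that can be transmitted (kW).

J = πd⁴/32 = π(0.0598)⁴/32 = 1.255×10^-6 m⁴.
T_max = τ_allow·J/r = 1.38×10^8 × 1.255×10^-6 / 0.0299 = 5794 N·m.
ω = 2π·16800/60 = 1759 rad/s, so P_max = T_max·ω = 1.019×10^7 W.

10200 kW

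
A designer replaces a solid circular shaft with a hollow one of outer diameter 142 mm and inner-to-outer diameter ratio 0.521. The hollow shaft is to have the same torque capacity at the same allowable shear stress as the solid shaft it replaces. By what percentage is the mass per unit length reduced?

Equal τ_max and T ⇒ the solid shaft needs d_s³ = d_o³(1−k⁴), so d_s = 142·(1−0.521⁴)^(1/3) = 138.4 mm.
Area ratio A_h/A_s = d_o²(1−k²)/d_s² = (1−k²)/(1−k⁴)^(2/3) = 0.7667.
Mass saving = 1 − 0.7667 = 23.3 %.

23.3 %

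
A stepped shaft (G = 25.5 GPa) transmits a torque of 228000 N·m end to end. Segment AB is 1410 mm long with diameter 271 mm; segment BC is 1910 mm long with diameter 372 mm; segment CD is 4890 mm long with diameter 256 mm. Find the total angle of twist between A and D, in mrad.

J_AB = π(0.271)⁴/32 = 5.30×10^-4 m⁴; J_BC = π(0.372)⁴/32 = 1.88×10^-3 m⁴; J_CD = π(0.256)⁴/32 = 4.22×10^-4 m⁴.
θ = (T/G)·Σ L_i/J_i = (228000/25.5×10⁹)·(1.41/5.30×10^-4 + 1.91/1.88×10^-3 + 4.89/4.22×10^-4) = 0.1366 rad.

137 mrad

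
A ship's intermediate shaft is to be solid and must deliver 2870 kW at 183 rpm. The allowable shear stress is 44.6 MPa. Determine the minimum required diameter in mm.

258 mm

ω = 2π·183/60 = 19.16 rad/s, so T = P/ω = 2870×10³ / 19.16 = 149800 N·m.
For a solid shaft τ_max = 16T/(πd³), so d = (16T/(π τ_allow))^(1/3) = (16·149800/(π·4.46×10^7))^(1/3) = 0.2576 m.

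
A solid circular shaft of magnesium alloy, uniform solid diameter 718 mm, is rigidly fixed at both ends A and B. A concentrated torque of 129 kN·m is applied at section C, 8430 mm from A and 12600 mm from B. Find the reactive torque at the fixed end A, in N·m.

77300 N·m

With uniform GJ and both ends fixed, compatibility θ_AC = θ_CB gives T_A·a = T_B·b, together with T_A + T_B = T₀.
T_A = T₀·b/(a+b) = 129000·12600/21030 = 77290 N·m; T_B = 51710 N·m.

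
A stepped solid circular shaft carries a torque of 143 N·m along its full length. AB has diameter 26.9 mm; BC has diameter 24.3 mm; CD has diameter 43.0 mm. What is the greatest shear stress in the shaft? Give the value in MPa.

Under the same torque, τ_max = 16T/(πd³) is largest where d is smallest — segment BC (d = 24.3 mm).
τ_max = 16·143.0/(π·(0.0243)³) = 5.076×10^7 Pa.

50.8 MPa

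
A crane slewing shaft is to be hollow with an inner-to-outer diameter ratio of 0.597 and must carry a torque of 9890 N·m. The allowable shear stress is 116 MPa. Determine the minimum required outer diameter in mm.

For a hollow shaft with d_i/d_o = 0.597: τ_max = 16T/(π d_o³ (1−k⁴)), so d_o = [16T/(π τ_allow (1−k⁴))]^(1/3) = [16·9890/(π·1.16×10^8·0.8730)]^(1/3) = 0.07923 m.

79.2 mm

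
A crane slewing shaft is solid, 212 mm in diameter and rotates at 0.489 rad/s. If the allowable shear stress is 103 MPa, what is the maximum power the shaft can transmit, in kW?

94.2 kW

J = πd⁴/32 = π(0.212)⁴/32 = 1.983×10^-4 m⁴.
T_max = τ_allow·J/r = 1.03×10^8 × 1.983×10^-4 / 0.106 = 192700 N·m.
ω = 0.489 rad/s, so P_max = T_max·ω = 9.423×10^4 W.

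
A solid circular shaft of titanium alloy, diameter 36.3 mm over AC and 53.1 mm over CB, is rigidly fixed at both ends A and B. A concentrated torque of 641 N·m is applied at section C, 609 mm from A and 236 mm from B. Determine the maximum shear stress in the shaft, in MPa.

20.1 MPa

Compatibility: T_A·a/J_AC = T_B·b/J_CB with T_A + T_B = T₀.
J_AC = 1.70×10^-7 m⁴, J_CB = 7.81×10^-7 m⁴, so T_A = T₀·(J_AC/a)/((J_AC/a)+(J_CB/b)) = 50.02 N·m, T_B = 591.0 N·m.
τ in each portion: τ_AC = 5.33×10^6 Pa, τ_CB = 2.01×10^7 Pa; maximum is in CB.
τ_max = T_CB·r/J = 591.0·0.0266/7.81×10^-7 = 2.010×10^7 Pa.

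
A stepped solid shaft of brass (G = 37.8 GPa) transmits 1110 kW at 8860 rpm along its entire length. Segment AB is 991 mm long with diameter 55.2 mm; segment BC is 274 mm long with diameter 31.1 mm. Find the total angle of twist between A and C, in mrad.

ω = 2π·8860/60 = 927.8 rad/s, so T = P/ω = 1110×10³ / 927.8 = 1196 N·m.
J_AB = π(0.0552)⁴/32 = 9.11×10^-7 m⁴; J_BC = π(0.0311)⁴/32 = 9.18×10^-8 m⁴.
θ = (T/G)·Σ L_i/J_i = (1196/37.8×10⁹)·(0.991/9.11×10^-7 + 0.274/9.18×10^-8) = 0.1288 rad.

129 mrad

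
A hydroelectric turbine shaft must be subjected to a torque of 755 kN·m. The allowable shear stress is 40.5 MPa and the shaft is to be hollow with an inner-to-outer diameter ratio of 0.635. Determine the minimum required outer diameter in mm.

484 mm

For a hollow shaft with d_i/d_o = 0.635: τ_max = 16T/(π d_o³ (1−k⁴)), so d_o = [16T/(π τ_allow (1−k⁴))]^(1/3) = [16·755000/(π·4.05×10^7·0.8374)]^(1/3) = 0.4840 m.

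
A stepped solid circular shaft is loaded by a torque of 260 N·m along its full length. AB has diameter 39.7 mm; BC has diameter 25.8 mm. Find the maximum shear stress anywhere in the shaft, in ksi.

Under the same torque, τ_max = 16T/(πd³) is largest where d is smallest — segment BC (d = 25.8 mm).
τ_max = 16·260.0/(π·(0.0258)³) = 7.711×10^7 Pa.

11.2 ksi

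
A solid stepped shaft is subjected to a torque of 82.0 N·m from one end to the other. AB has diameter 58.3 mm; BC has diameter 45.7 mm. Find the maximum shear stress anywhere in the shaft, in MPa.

4.38 MPa

Under the same torque, τ_max = 16T/(πd³) is largest where d is smallest — segment BC (d = 45.7 mm).
τ_max = 16·82.00/(π·(0.0457)³) = 4.376×10^6 Pa.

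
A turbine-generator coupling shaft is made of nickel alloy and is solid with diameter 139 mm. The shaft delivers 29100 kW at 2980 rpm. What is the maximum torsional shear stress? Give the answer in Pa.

1.77e8 Pa

ω = 2π·2980/60 = 312.1 rad/s, so T = P/ω = 29100×10³ / 312.1 = 93250 N·m.
J = πd⁴/32 = π(0.139)⁴/32 = 3.665×10^-5 m⁴.
τ_max = T·r/J = 93250 × 0.0695 / 3.665×10^-5 = 1.768×10^8 Pa.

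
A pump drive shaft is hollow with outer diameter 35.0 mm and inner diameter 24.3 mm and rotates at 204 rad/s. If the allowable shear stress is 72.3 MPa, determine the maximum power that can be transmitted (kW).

J = π(d_o⁴ − d_i⁴)/32 = π(0.0350⁴ − 0.0243⁴)/32 = 1.131×10^-7 m⁴.
T_max = τ_allow·J/r = 7.23×10^7 × 1.131×10^-7 / 0.0175 = 467.2 N·m.
ω = 204 rad/s, so P_max = T_max·ω = 9.532×10^4 W.

95.3 kW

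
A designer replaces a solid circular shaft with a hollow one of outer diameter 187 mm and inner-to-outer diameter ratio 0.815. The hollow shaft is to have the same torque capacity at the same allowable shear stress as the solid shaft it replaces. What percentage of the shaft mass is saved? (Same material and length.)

50.5 %

Equal τ_max and T ⇒ the solid shaft needs d_s³ = d_o³(1−k⁴), so d_s = 187·(1−0.815⁴)^(1/3) = 154.0 mm.
Area ratio A_h/A_s = d_o²(1−k²)/d_s² = (1−k²)/(1−k⁴)^(2/3) = 0.4949.
Mass saving = 1 − 0.4949 = 50.5 %.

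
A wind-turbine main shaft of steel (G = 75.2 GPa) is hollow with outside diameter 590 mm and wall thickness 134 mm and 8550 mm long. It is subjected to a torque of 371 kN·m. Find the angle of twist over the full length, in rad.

0.00389 rad

J = π(d_o⁴ − d_i⁴)/32 = π(0.590⁴ − 0.322⁴)/32 = 0.01084 m⁴.
θ = T·L/(G·J) = 371000 × 8.55 / (75.2×10⁹ × 0.01084) = 3.891×10^-3 rad.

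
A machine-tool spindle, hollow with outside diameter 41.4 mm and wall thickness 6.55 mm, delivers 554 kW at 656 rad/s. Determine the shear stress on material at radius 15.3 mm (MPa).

ω = 656 rad/s, so T = P/ω = 554×10³ / 656.0 = 844.5 N·m.
J = π(d_o⁴ − d_i⁴)/32 = π(0.0414⁴ − 0.0283⁴)/32 = 2.254×10^-7 m⁴.
Shear stress varies linearly with radius: τ = T·r/J = 844.5 × 0.0153 / 2.254×10^-7 = 5.732×10^7 Pa.

57.3 MPa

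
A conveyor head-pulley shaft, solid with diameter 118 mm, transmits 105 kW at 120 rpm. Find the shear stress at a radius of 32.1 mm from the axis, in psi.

2040 psi

ω = 2π·120/60 = 12.57 rad/s, so T = P/ω = 105×10³ / 12.57 = 8356 N·m.
J = πd⁴/32 = π(0.118)⁴/32 = 1.903×10^-5 m⁴.
Shear stress varies linearly with radius: τ = T·r/J = 8356 × 0.0321 / 1.903×10^-5 = 1.409×10^7 Pa.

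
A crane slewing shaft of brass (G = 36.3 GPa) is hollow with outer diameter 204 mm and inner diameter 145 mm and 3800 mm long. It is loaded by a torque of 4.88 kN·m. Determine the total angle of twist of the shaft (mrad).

4.03 mrad

J = π(d_o⁴ − d_i⁴)/32 = π(0.204⁴ − 0.145⁴)/32 = 1.266×10^-4 m⁴.
θ = T·L/(G·J) = 4880 × 3.80 / (36.3×10⁹ × 1.266×10^-4) = 4.034×10^-3 rad.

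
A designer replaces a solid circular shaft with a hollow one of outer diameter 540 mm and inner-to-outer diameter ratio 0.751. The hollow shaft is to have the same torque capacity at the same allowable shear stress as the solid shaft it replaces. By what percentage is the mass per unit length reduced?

43.7 %

Equal τ_max and T ⇒ the solid shaft needs d_s³ = d_o³(1−k⁴), so d_s = 540·(1−0.751⁴)^(1/3) = 475.3 mm.
Area ratio A_h/A_s = d_o²(1−k²)/d_s² = (1−k²)/(1−k⁴)^(2/3) = 0.5628.
Mass saving = 1 − 0.5628 = 43.7 %.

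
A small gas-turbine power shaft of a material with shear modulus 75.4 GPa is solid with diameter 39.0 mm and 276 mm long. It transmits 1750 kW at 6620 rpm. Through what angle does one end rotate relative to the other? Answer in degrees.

2.33°

ω = 2π·6620/60 = 693.2 rad/s, so T = P/ω = 1750×10³ / 693.2 = 2524 N·m.
J = πd⁴/32 = π(0.0390)⁴/32 = 2.271×10^-7 m⁴.
θ = T·L/(G·J) = 2524 × 0.276 / (75.4×10⁹ × 2.271×10^-7) = 0.04068 rad.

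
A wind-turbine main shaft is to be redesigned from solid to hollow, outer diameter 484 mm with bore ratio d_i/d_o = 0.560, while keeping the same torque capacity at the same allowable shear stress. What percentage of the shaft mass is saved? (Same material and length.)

Equal τ_max and T ⇒ the solid shaft needs d_s³ = d_o³(1−k⁴), so d_s = 484·(1−0.560⁴)^(1/3) = 467.6 mm.
Area ratio A_h/A_s = d_o²(1−k²)/d_s² = (1−k²)/(1−k⁴)^(2/3) = 0.7354.
Mass saving = 1 − 0.7354 = 26.5 %.

26.5 %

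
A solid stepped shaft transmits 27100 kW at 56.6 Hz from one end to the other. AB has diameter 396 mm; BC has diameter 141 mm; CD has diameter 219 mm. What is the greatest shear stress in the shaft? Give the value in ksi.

ω = 2π·56.6 = 355.6 rad/s, so T = P/ω = 27100×10³ / 355.6 = 76200 N·m.
Under the same torque, τ_max = 16T/(πd³) is largest where d is smallest — segment BC (d = 141 mm).
τ_max = 16·76200/(π·(0.141)³) = 1.384×10^8 Pa.

20.1 ksi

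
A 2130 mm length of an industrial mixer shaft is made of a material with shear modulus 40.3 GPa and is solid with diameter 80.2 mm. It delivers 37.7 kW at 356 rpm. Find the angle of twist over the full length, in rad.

ω = 2π·356/60 = 37.28 rad/s, so T = P/ω = 37.7×10³ / 37.28 = 1011 N·m.
J = πd⁴/32 = π(0.0802)⁴/32 = 4.062×10^-6 m⁴.
θ = T·L/(G·J) = 1011 × 2.13 / (40.3×10⁹ × 4.062×10^-6) = 0.01316 rad.

0.0132 rad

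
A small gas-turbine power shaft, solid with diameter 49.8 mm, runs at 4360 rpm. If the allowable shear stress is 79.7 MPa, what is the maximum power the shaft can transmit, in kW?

882 kW

J = πd⁴/32 = π(0.0498)⁴/32 = 6.038×10^-7 m⁴.
T_max = τ_allow·J/r = 7.97×10^7 × 6.038×10^-7 / 0.0249 = 1933 N·m.
ω = 2π·4360/60 = 456.6 rad/s, so P_max = T_max·ω = 8.825×10^5 W.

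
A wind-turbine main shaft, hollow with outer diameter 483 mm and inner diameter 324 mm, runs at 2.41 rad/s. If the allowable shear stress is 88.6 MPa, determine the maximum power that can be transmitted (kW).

J = π(d_o⁴ − d_i⁴)/32 = π(0.483⁴ − 0.324⁴)/32 = 4.261×10^-3 m⁴.
T_max = τ_allow·J/r = 8.86×10^7 × 4.261×10^-3 / 0.241 = 1.563e6 N·m.
ω = 2.41 rad/s, so P_max = T_max·ω = 3.768×10^6 W.

3770 kW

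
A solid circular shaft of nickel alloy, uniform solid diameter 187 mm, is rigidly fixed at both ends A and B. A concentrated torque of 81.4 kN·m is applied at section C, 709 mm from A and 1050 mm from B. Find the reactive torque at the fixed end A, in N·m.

With uniform GJ and both ends fixed, compatibility θ_AC = θ_CB gives T_A·a = T_B·b, together with T_A + T_B = T₀.
T_A = T₀·b/(a+b) = 81400·1050/1759 = 48590 N·m; T_B = 32810 N·m.

48600 N·m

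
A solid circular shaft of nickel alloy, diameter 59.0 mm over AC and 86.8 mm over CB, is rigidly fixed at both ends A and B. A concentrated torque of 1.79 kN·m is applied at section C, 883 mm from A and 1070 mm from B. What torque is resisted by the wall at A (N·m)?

368 N·m

Compatibility: T_A·a/J_AC = T_B·b/J_CB with T_A + T_B = T₀.
J_AC = 1.19×10^-6 m⁴, J_CB = 5.57×10^-6 m⁴, so T_A = T₀·(J_AC/a)/((J_AC/a)+(J_CB/b)) = 367.9 N·m, T_B = 1422 N·m.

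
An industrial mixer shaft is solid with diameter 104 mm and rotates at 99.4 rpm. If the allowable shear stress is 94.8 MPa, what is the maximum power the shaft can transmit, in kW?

218 kW

J = πd⁴/32 = π(0.104)⁴/32 = 1.149×10^-5 m⁴.
T_max = τ_allow·J/r = 9.48×10^7 × 1.149×10^-5 / 0.0520 = 20940 N·m.
ω = 2π·99.4/60 = 10.41 rad/s, so P_max = T_max·ω = 2.179×10^5 W.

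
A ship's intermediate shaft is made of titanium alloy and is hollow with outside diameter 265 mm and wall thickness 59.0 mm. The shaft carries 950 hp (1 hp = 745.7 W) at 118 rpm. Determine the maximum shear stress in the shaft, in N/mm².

ω = 2π·118/60 = 12.36 rad/s, so T = P/ω = 950×745.7 / 12.36 = 57330 N·m.
J = π(d_o⁴ − d_i⁴)/32 = π(0.265⁴ − 0.147⁴)/32 = 4.383×10^-4 m⁴.
τ_max = T·r/J = 57330 × 0.133 / 4.383×10^-4 = 1.733×10^7 Pa.

17.3 N/mm²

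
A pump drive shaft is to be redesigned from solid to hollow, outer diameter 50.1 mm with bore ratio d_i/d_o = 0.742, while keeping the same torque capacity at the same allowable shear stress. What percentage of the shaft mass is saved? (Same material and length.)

42.8 %

Equal τ_max and T ⇒ the solid shaft needs d_s³ = d_o³(1−k⁴), so d_s = 50.1·(1−0.742⁴)^(1/3) = 44.42 mm.
Area ratio A_h/A_s = d_o²(1−k²)/d_s² = (1−k²)/(1−k⁴)^(2/3) = 0.5718.
Mass saving = 1 − 0.5718 = 42.8 %.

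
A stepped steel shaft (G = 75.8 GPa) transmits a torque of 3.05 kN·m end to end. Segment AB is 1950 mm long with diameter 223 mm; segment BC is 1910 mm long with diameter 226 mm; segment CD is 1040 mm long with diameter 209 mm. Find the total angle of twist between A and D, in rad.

J_AB = π(0.223)⁴/32 = 2.43×10^-4 m⁴; J_BC = π(0.226)⁴/32 = 2.56×10^-4 m⁴; J_CD = π(0.209)⁴/32 = 1.87×10^-4 m⁴.
θ = (T/G)·Σ L_i/J_i = (3050/75.8×10⁹)·(1.95/2.43×10^-4 + 1.91/2.56×10^-4 + 1.04/1.87×10^-4) = 8.467×10^-4 rad.

8.47e-4 rad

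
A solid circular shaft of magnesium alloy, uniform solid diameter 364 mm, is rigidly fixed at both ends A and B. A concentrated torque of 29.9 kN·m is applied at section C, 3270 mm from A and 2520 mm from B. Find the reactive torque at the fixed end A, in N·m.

13000 N·m

With uniform GJ and both ends fixed, compatibility θ_AC = θ_CB gives T_A·a = T_B·b, together with T_A + T_B = T₀.
T_A = T₀·b/(a+b) = 29900·2520/5790 = 13010 N·m; T_B = 16890 N·m.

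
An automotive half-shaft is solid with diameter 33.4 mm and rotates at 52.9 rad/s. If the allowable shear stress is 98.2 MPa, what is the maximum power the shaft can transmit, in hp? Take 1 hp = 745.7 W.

51.0 hp

J = πd⁴/32 = π(0.0334)⁴/32 = 1.222×10^-7 m⁴.
T_max = τ_allow·J/r = 9.82×10^7 × 1.222×10^-7 / 0.0167 = 718.4 N·m.
ω = 52.9 rad/s, so P_max = T_max·ω = 3.800×10^4 W.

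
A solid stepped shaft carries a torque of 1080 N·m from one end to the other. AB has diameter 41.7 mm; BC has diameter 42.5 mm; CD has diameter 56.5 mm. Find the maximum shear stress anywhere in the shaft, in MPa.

75.9 MPa

Under the same torque, τ_max = 16T/(πd³) is largest where d is smallest — segment AB (d = 41.7 mm).
τ_max = 16·1080/(π·(0.0417)³) = 7.586×10^7 Pa.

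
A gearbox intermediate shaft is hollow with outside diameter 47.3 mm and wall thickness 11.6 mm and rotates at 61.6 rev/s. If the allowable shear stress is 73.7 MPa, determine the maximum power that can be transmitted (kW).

J = π(d_o⁴ − d_i⁴)/32 = π(0.0473⁴ − 0.0241⁴)/32 = 4.583×10^-7 m⁴.
T_max = τ_allow·J/r = 7.37×10^7 × 4.583×10^-7 / 0.0236 = 1428 N·m.
ω = 2π·61.6 = 387.0 rad/s, so P_max = T_max·ω = 5.528×10^5 W.

553 kW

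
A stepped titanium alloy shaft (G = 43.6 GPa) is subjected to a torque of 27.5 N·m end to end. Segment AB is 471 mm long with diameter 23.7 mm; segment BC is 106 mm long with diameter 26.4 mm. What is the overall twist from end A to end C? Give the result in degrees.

0.630°

J_AB = π(0.0237)⁴/32 = 3.10×10^-8 m⁴; J_BC = π(0.0264)⁴/32 = 4.77×10^-8 m⁴.
θ = (T/G)·Σ L_i/J_i = (27.50/43.6×10⁹)·(0.471/3.10×10^-8 + 0.106/4.77×10^-8) = 0.01099 rad.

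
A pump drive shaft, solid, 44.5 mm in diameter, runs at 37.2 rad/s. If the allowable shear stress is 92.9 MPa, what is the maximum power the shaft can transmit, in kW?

J = πd⁴/32 = π(0.0445)⁴/32 = 3.850×10^-7 m⁴.
T_max = τ_allow·J/r = 9.29×10^7 × 3.850×10^-7 / 0.0222 = 1607 N·m.
ω = 37.2 rad/s, so P_max = T_max·ω = 5.980×10^4 W.

59.8 kW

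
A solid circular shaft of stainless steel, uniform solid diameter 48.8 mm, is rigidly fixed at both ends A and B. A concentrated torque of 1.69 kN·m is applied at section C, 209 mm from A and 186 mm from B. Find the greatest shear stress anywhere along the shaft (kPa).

With uniform GJ and both ends fixed, compatibility θ_AC = θ_CB gives T_A·a = T_B·b, together with T_A + T_B = T₀.
T_A = T₀·b/(a+b) = 1690·186/395.0 = 795.8 N·m; T_B = 894.2 N·m.
τ in each portion: τ_AC = 3.49×10^7 Pa, τ_CB = 3.92×10^7 Pa; maximum is in CB.
τ_max = T_CB·r/J = 894.2·0.0244/5.57×10^-7 = 3.919×10^7 Pa.

39200 kPa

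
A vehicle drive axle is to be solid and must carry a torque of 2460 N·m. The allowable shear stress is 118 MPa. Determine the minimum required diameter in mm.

47.4 mm

For a solid shaft τ_max = 16T/(πd³), so d = (16T/(π τ_allow))^(1/3) = (16·2460/(π·1.18×10^8))^(1/3) = 0.04735 m.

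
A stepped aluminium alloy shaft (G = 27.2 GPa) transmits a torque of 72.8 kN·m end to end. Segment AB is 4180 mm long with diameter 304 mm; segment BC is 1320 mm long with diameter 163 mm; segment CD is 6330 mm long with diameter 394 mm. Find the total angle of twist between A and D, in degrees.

J_AB = π(0.304)⁴/32 = 8.38×10^-4 m⁴; J_BC = π(0.163)⁴/32 = 6.93×10^-5 m⁴; J_CD = π(0.394)⁴/32 = 2.37×10^-3 m⁴.
θ = (T/G)·Σ L_i/J_i = (72800/27.2×10⁹)·(4.18/8.38×10^-4 + 1.32/6.93×10^-5 + 6.33/2.37×10^-3) = 0.07148 rad.

4.10°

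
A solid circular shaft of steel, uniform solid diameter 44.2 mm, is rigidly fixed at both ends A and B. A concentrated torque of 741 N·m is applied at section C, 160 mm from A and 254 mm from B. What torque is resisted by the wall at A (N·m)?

With uniform GJ and both ends fixed, compatibility θ_AC = θ_CB gives T_A·a = T_B·b, together with T_A + T_B = T₀.
T_A = T₀·b/(a+b) = 741.0·254/414.0 = 454.6 N·m; T_B = 286.4 N·m.

455 N·m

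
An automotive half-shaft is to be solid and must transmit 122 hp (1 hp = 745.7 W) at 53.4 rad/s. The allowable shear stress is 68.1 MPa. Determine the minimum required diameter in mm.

ω = 53.4 rad/s, so T = P/ω = 122×745.7 / 53.40 = 1704 N·m.
For a solid shaft τ_max = 16T/(πd³), so d = (16T/(π τ_allow))^(1/3) = (16·1704/(π·6.81×10^7))^(1/3) = 0.05032 m.

50.3 mm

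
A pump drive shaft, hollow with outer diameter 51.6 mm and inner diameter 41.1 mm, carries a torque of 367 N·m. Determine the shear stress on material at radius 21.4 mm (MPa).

J = π(d_o⁴ − d_i⁴)/32 = π(0.0516⁴ − 0.0411⁴)/32 = 4.158×10^-7 m⁴.
Shear stress varies linearly with radius: τ = T·r/J = 367.0 × 0.0214 / 4.158×10^-7 = 1.889×10^7 Pa.

18.9 MPa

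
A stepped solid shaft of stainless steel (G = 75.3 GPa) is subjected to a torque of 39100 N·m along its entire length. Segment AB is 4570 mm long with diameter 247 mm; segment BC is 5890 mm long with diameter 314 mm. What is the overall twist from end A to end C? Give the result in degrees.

J_AB = π(0.247)⁴/32 = 3.65×10^-4 m⁴; J_BC = π(0.314)⁴/32 = 9.54×10^-4 m⁴.
θ = (T/G)·Σ L_i/J_i = (39100/75.3×10⁹)·(4.57/3.65×10^-4 + 5.89/9.54×10^-4) = 9.699×10^-3 rad.

0.556°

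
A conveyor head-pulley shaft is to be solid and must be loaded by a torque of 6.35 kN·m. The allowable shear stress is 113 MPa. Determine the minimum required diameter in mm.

65.9 mm

For a solid shaft τ_max = 16T/(πd³), so d = (16T/(π τ_allow))^(1/3) = (16·6350/(π·1.13×10^8))^(1/3) = 0.06590 m.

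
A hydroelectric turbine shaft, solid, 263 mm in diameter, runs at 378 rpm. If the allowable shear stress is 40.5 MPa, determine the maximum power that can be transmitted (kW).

5730 kW

J = πd⁴/32 = π(0.263)⁴/32 = 4.697×10^-4 m⁴.
T_max = τ_allow·J/r = 4.05×10^7 × 4.697×10^-4 / 0.132 = 144700 N·m.
ω = 2π·378/60 = 39.58 rad/s, so P_max = T_max·ω = 5.726×10^6 W.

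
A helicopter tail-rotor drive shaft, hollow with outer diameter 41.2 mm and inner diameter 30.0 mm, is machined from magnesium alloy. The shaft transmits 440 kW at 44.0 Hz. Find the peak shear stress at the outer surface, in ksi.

23.4 ksi

ω = 2π·44.0 = 276.5 rad/s, so T = P/ω = 440×10³ / 276.5 = 1592 N·m.
J = π(d_o⁴ − d_i⁴)/32 = π(0.0412⁴ − 0.0300⁴)/32 = 2.033×10^-7 m⁴.
τ_max = T·r/J = 1592 × 0.0206 / 2.033×10^-7 = 1.612×10^8 Pa.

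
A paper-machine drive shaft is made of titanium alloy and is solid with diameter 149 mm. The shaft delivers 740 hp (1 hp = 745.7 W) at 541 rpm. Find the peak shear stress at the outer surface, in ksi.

ω = 2π·541/60 = 56.65 rad/s, so T = P/ω = 740×745.7 / 56.65 = 9740 N·m.
J = πd⁴/32 = π(0.149)⁴/32 = 4.839×10^-5 m⁴.
τ_max = T·r/J = 9740 × 0.0745 / 4.839×10^-5 = 1.500×10^7 Pa.

2.18 ksi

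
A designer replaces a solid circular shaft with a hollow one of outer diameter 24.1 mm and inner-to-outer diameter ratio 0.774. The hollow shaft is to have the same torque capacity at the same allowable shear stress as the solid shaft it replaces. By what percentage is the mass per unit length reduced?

46.1 %

Equal τ_max and T ⇒ the solid shaft needs d_s³ = d_o³(1−k⁴), so d_s = 24.1·(1−0.774⁴)^(1/3) = 20.78 mm.
Area ratio A_h/A_s = d_o²(1−k²)/d_s² = (1−k²)/(1−k⁴)^(2/3) = 0.5392.
Mass saving = 1 − 0.5392 = 46.1 %.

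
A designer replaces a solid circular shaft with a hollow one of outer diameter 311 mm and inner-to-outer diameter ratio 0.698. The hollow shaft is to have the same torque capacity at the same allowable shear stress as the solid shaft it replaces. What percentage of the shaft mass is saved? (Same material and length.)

38.6 %

Equal τ_max and T ⇒ the solid shaft needs d_s³ = d_o³(1−k⁴), so d_s = 311·(1−0.698⁴)^(1/3) = 284.1 mm.
Area ratio A_h/A_s = d_o²(1−k²)/d_s² = (1−k²)/(1−k⁴)^(2/3) = 0.6143.
Mass saving = 1 − 0.6143 = 38.6 %.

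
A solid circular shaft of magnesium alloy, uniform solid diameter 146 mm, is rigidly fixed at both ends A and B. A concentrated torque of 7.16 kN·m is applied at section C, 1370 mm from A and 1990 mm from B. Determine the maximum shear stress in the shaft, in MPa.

With uniform GJ and both ends fixed, compatibility θ_AC = θ_CB gives T_A·a = T_B·b, together with T_A + T_B = T₀.
T_A = T₀·b/(a+b) = 7160·1990/3360 = 4241 N·m; T_B = 2919 N·m.
τ in each portion: τ_AC = 6.94×10^6 Pa, τ_CB = 4.78×10^6 Pa; maximum is in AC.
τ_max = T_AC·r/J = 4241·0.0730/4.46×10^-5 = 6.940×10^6 Pa.

6.94 MPa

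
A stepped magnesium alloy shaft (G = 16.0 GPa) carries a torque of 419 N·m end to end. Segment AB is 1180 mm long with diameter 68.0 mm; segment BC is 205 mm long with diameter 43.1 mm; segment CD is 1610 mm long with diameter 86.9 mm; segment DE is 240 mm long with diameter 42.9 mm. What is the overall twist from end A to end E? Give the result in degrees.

3.27°

J_AB = π(0.0680)⁴/32 = 2.10×10^-6 m⁴; J_BC = π(0.0431)⁴/32 = 3.39×10^-7 m⁴; J_CD = π(0.0869)⁴/32 = 5.60×10^-6 m⁴; J_DE = π(0.0429)⁴/32 = 3.33×10^-7 m⁴.
θ = (T/G)·Σ L_i/J_i = (419.0/16.0×10⁹)·(1.18/2.10×10^-6 + 0.205/3.39×10^-7 + 1.61/5.60×10^-6 + 0.240/3.33×10^-7) = 0.05700 rad.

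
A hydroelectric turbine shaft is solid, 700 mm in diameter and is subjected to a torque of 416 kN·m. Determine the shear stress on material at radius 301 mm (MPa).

J = πd⁴/32 = π(0.700)⁴/32 = 0.02357 m⁴.
Shear stress varies linearly with radius: τ = T·r/J = 416000 × 0.301 / 0.02357 = 5.312×10^6 Pa.

5.31 MPa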